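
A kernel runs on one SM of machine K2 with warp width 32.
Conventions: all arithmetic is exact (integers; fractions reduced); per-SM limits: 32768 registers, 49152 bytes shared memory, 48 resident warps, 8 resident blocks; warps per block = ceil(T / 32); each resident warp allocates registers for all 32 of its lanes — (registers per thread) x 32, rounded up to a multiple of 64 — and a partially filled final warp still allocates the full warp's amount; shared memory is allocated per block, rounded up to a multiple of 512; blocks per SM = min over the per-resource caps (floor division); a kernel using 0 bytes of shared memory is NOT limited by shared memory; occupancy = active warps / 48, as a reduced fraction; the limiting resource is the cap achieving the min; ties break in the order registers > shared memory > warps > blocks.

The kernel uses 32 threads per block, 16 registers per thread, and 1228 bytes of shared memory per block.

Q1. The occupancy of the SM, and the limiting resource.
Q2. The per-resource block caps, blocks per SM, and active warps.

Answer: occupancy 1/6, limited by blocks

registers: 64 blocks
shared memory: 32 blocks
warps: 48 blocks
blocks: 8 blocks

Answer: 8 blocks, 8 active warps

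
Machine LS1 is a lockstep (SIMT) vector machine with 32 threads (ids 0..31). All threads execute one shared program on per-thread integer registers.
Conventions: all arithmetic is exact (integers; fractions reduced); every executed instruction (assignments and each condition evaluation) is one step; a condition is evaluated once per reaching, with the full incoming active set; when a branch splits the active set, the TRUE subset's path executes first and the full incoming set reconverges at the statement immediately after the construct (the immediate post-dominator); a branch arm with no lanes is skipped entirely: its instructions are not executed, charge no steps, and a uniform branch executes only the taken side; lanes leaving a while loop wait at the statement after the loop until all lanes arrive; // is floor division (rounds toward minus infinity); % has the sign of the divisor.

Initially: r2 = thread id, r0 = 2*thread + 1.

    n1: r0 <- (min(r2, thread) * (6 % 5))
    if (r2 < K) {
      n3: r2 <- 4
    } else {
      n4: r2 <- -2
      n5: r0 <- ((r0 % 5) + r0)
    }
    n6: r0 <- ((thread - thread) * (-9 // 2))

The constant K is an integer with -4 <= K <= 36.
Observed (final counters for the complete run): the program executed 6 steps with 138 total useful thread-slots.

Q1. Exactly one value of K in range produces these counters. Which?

Answer: K = 22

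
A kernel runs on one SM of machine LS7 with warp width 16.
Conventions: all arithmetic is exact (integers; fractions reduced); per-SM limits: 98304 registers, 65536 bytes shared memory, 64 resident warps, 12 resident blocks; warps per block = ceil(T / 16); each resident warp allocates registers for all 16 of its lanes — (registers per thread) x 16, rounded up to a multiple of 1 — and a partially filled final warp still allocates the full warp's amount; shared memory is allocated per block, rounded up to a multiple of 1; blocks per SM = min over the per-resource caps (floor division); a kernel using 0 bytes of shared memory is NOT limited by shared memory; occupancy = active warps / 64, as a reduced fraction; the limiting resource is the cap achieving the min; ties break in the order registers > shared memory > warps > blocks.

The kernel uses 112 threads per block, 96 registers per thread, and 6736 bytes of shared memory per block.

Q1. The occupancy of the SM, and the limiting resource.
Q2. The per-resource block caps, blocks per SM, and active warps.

Answer: occupancy 63/64, limited by registers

registers: 9 blocks
shared memory: 9 blocks
warps: 9 blocks
blocks: 12 blocks

Answer: 9 blocks, 63 active warps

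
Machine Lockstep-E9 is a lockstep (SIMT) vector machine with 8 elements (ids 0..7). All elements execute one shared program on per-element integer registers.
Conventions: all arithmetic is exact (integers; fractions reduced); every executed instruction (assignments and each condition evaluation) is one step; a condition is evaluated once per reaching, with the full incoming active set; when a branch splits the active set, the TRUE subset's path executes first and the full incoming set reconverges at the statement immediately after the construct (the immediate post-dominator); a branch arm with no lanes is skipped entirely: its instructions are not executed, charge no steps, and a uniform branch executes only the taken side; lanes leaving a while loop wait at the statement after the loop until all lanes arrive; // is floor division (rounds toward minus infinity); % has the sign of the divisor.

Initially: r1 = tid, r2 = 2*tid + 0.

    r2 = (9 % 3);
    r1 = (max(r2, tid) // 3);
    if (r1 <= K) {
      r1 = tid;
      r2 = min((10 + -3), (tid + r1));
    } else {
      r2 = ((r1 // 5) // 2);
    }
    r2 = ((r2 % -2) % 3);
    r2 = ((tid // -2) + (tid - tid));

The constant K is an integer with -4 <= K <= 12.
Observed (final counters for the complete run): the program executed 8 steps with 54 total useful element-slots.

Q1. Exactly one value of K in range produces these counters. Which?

Answer: K = 1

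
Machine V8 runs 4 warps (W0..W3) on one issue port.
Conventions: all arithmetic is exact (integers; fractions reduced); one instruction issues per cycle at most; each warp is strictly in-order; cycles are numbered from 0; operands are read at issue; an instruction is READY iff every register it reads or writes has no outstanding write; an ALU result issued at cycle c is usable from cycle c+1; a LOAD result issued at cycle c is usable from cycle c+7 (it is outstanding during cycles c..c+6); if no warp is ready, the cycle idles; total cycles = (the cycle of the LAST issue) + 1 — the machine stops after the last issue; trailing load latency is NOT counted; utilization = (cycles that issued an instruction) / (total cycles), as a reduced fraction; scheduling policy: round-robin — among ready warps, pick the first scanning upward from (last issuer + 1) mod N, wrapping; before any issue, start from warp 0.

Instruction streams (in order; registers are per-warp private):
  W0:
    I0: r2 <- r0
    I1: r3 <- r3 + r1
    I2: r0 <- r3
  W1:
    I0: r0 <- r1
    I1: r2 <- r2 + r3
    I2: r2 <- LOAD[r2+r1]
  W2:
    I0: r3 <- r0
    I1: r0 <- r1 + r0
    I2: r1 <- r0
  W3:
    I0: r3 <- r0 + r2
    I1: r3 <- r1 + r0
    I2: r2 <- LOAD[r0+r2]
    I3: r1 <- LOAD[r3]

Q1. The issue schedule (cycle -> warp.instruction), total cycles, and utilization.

cycle 0: W0.I0
cycle 1: W1.I0
cycle 2: W2.I0
cycle 3: W3.I0
cycle 4: W0.I1
cycle 5: W1.I1
cycle 6: W2.I1
cycle 7: W3.I1
cycle 8: W0.I2
cycle 9: W1.I2
cycle 10: W2.I2
cycle 11: W3.I2
cycle 12: W3.I3

Answer: 13 cycles, utilization 1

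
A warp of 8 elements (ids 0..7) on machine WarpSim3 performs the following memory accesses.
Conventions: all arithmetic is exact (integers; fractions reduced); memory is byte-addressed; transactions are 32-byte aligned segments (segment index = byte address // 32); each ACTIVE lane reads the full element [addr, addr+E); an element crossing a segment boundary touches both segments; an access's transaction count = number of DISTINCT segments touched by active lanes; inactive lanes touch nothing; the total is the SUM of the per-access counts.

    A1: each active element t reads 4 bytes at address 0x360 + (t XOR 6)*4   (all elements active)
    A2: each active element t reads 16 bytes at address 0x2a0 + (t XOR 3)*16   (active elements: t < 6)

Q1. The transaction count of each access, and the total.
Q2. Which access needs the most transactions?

A1: 1 transaction
A2: 3 transactions

Answer: 1,3; total 4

Answer: A2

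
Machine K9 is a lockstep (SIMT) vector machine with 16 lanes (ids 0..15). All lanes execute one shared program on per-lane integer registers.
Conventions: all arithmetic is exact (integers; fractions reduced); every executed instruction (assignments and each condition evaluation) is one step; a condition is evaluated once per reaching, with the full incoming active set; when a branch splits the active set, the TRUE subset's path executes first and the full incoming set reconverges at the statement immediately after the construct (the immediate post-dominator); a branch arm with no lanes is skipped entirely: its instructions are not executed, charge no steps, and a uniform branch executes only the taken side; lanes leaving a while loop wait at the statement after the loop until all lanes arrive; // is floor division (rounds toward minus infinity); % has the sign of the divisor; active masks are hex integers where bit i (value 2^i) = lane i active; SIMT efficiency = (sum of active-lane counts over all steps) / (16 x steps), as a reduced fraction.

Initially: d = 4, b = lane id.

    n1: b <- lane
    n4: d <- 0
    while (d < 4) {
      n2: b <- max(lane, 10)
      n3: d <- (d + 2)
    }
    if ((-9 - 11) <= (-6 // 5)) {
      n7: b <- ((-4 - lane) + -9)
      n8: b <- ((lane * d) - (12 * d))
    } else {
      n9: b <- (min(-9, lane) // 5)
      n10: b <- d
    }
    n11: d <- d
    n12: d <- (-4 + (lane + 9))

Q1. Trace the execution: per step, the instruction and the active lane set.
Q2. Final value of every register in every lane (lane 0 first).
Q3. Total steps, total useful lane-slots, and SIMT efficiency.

step 0: b <- lane                    0xffff
step 1: d <- 0                       0xffff
step 2: eval (d < 4)                 0xffff
step 3: b <- max(lane, 10)           0xffff
step 4: d <- (d + 2)                 0xffff
step 5: eval (d < 4)                 0xffff
step 6: b <- max(lane, 10)           0xffff
step 7: d <- (d + 2)                 0xffff
step 8: eval (d < 4)                 0xffff
step 9: eval ((-9 - 11) <= (-6 // 5)) 0xffff
step 10: b <- ((-4 - lane) + -9)      0xffff
step 11: b <- ((lane * d) - (12 * d)) 0xffff
step 12: d <- d                       0xffff
step 13: d <- (-4 + (lane + 9))       0xffff

Answer: 14 steps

d: 5,6,7,8,9,10,11,12,13,14,15,16,17,18,19,20
b: -48,-44,-40,-36,-32,-28,-24,-20,-16,-12,-8,-4,0,4,8,12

steps = 14; useful = 224; efficiency = 224/224 = 1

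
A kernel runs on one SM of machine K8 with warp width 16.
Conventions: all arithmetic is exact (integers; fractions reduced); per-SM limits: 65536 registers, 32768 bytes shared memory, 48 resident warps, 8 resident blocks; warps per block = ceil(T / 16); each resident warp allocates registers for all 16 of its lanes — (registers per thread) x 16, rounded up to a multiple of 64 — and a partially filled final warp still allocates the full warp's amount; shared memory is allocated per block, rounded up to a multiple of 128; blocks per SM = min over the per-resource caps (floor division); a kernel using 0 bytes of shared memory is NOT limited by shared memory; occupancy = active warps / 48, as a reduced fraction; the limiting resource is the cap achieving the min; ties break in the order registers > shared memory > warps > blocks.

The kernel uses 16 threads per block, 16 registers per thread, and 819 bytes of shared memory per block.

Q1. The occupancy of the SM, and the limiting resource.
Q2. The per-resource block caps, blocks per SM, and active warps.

Answer: occupancy 1/6, limited by blocks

registers: 256 blocks
shared memory: 36 blocks
warps: 48 blocks
blocks: 8 blocks

Answer: 8 blocks, 8 active warps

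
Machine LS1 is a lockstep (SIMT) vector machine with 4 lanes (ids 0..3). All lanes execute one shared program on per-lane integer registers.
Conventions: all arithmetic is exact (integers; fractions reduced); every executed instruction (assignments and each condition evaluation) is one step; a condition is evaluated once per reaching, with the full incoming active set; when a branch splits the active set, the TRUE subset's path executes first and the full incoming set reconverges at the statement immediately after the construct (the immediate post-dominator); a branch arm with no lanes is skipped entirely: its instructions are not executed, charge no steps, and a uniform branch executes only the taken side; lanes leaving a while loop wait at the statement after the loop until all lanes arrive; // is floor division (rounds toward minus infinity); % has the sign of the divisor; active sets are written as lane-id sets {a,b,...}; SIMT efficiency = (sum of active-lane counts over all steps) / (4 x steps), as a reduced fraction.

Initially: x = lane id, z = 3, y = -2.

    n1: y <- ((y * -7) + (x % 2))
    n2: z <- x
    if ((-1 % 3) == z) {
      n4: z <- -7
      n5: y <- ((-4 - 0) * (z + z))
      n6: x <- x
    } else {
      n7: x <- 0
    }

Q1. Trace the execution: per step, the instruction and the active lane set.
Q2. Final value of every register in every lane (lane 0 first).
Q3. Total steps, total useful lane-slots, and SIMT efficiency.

step 0: y <- ((y * -7) + (x % 2))    {0,1,2,3}
step 1: z <- x                       {0,1,2,3}
step 2: eval ((-1 % 3) == z)         {0,1,2,3}
step 3: z <- -7                      {2}
step 4: y <- ((-4 - 0) * (z + z))    {2}
step 5: x <- x                       {2}
step 6: x <- 0                       {0,1,3}

Answer: 7 steps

x: 0,0,2,0
z: 0,1,-7,3
y: 14,15,56,15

steps = 7; useful = 18; efficiency = 18/28 = 9/14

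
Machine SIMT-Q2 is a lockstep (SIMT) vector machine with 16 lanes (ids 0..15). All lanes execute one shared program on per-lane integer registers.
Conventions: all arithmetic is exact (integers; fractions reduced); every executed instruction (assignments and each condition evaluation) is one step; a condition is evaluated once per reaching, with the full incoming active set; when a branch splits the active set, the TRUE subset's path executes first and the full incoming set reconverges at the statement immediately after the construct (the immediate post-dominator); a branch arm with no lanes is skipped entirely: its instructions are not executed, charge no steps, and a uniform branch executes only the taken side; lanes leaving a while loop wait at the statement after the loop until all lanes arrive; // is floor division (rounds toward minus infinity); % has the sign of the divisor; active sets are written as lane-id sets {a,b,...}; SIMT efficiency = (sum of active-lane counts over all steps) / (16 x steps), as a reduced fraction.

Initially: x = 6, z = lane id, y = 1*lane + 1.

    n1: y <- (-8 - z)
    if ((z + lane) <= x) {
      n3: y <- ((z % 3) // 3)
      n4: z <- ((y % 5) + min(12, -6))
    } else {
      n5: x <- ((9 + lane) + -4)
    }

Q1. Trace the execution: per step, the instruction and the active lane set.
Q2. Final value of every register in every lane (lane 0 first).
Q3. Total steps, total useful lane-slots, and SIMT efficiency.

step 0: y <- (-8 - z)                {0,1,2,3,4,5,6,7,8,9,10,11,12,13,14,15}
step 1: eval ((z + lane) <= x)       {0,1,2,3,4,5,6,7,8,9,10,11,12,13,14,15}
step 2: y <- ((z % 3) // 3)          {0,1,2,3}
step 3: z <- ((y % 5) + min(12, -6)) {0,1,2,3}
step 4: x <- ((9 + lane) + -4)       {4,5,6,7,8,9,10,11,12,13,14,15}

Answer: 5 steps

x: 6,6,6,6,9,10,11,12,13,14,15,16,17,18,19,20
z: -6,-6,-6,-6,4,5,6,7,8,9,10,11,12,13,14,15
y: 0,0,0,0,-12,-13,-14,-15,-16,-17,-18,-19,-20,-21,-22,-23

steps = 5; useful = 52; efficiency = 52/80 = 13/20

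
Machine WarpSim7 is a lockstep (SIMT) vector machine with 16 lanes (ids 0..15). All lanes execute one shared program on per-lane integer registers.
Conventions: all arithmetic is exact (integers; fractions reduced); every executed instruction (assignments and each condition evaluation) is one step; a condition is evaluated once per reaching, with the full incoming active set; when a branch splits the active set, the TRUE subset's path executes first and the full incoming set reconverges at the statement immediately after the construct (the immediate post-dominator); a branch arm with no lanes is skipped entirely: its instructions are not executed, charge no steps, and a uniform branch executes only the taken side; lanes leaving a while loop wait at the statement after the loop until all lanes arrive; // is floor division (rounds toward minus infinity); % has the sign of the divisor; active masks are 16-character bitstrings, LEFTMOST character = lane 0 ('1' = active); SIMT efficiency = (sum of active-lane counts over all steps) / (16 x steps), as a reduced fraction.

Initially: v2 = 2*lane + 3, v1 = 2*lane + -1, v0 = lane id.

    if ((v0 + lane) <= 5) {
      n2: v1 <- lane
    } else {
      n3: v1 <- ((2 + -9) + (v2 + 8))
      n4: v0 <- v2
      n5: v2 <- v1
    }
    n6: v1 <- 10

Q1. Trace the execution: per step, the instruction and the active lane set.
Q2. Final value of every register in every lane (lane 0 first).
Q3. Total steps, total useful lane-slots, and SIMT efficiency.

step 0: eval ((v0 + lane) <= 5)      1111111111111111
step 1: v1 <- lane                   1110000000000000
step 2: v1 <- ((2 + -9) + (v2 + 8))  0001111111111111
step 3: v0 <- v2                     0001111111111111
step 4: v2 <- v1                     0001111111111111
step 5: v1 <- 10                     1111111111111111

Answer: 6 steps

v2: 3,5,7,10,12,14,16,18,20,22,24,26,28,30,32,34
v1: 10,10,10,10,10,10,10,10,10,10,10,10,10,10,10,10
v0: 0,1,2,9,11,13,15,17,19,21,23,25,27,29,31,33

steps = 6; useful = 74; efficiency = 74/96 = 37/48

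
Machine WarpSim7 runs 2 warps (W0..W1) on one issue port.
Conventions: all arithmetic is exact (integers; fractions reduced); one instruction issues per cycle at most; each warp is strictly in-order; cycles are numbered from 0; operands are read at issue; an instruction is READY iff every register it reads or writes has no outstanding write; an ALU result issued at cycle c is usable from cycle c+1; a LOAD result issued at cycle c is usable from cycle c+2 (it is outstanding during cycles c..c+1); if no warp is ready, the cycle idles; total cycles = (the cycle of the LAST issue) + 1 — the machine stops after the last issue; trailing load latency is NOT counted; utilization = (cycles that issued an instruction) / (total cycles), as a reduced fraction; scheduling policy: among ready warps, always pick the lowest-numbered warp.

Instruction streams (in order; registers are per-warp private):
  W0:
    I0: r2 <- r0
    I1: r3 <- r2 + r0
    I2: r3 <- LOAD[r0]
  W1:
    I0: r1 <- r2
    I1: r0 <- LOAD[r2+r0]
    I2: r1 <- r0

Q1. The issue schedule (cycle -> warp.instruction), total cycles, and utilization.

cycle 0: W0.I0
cycle 1: W0.I1
cycle 2: W0.I2
cycle 3: W1.I0
cycle 4: W1.I1
cycle 5: idle
cycle 6: W1.I2

Answer: 7 cycles, utilization 6/7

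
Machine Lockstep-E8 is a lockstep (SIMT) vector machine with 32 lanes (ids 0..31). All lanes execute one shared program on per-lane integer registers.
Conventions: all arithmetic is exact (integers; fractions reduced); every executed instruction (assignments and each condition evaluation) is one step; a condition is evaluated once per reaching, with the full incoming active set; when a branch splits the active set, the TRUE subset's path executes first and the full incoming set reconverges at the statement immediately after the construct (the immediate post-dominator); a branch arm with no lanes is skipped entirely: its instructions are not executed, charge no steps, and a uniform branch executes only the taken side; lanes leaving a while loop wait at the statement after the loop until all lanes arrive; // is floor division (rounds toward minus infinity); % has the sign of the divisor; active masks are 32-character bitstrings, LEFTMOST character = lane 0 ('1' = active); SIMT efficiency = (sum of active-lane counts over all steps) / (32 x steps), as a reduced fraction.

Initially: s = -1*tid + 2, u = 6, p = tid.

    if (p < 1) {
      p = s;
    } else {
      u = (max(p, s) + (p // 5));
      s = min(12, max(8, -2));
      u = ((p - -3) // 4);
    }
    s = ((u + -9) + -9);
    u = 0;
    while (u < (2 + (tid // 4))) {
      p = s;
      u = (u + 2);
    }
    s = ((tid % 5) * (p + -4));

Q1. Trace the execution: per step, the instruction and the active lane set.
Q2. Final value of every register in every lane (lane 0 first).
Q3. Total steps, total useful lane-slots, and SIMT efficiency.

step 0: eval (p < 1)                 11111111111111111111111111111111
step 1: p <- s                       10000000000000000000000000000000
step 2: u <- (max(p, s) + (p // 5))  01111111111111111111111111111111
step 3: s <- min(12, max(8, -2))     01111111111111111111111111111111
step 4: u <- ((p - -3) // 4)         01111111111111111111111111111111
step 5: s <- ((u + -9) + -9)         11111111111111111111111111111111
step 6: u <- 0                       11111111111111111111111111111111
step 7: eval (u < (2 + (tid // 4)))  11111111111111111111111111111111
step 8: p <- s                       11111111111111111111111111111111
step 9: u <- (u + 2)                 11111111111111111111111111111111
step 10: eval (u < (2 + (tid // 4)))  11111111111111111111111111111111
step 11: p <- s                       00001111111111111111111111111111
step 12: u <- (u + 2)                 00001111111111111111111111111111
step 13: eval (u < (2 + (tid // 4)))  00001111111111111111111111111111
step 14: p <- s                       00000000000011111111111111111111
step 15: u <- (u + 2)                 00000000000011111111111111111111
step 16: eval (u < (2 + (tid // 4)))  00000000000011111111111111111111
step 17: p <- s                       00000000000000000000111111111111
step 18: u <- (u + 2)                 00000000000000000000111111111111
step 19: eval (u < (2 + (tid // 4)))  00000000000000000000111111111111
step 20: p <- s                       00000000000000000000000000001111
step 21: u <- (u + 2)                 00000000000000000000000000001111
step 22: eval (u < (2 + (tid // 4)))  00000000000000000000000000001111
step 23: s <- ((tid % 5) * (p + -4))  11111111111111111111111111111111

Answer: 24 steps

s: 0,-21,-42,-63,-84,0,-20,-40,-60,-76,0,-19,-38,-54,-72,0,-18,-34,-51,-68,0,-16,-32,-48,-64,0,-15,-30,-45,-56,0,-14
u: 2,2,2,2,4,4,4,4,4,4,4,4,6,6,6,6,6,6,6,6,8,8,8,8,8,8,8,8,10,10,10,10
p: -12,-17,-17,-17,-17,-16,-16,-16,-16,-15,-15,-15,-15,-14,-14,-14,-14,-13,-13,-13,-13,-12,-12,-12,-12,-11,-11,-11,-11,-10,-10,-10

steps = 24; useful = 542; efficiency = 542/768 = 271/384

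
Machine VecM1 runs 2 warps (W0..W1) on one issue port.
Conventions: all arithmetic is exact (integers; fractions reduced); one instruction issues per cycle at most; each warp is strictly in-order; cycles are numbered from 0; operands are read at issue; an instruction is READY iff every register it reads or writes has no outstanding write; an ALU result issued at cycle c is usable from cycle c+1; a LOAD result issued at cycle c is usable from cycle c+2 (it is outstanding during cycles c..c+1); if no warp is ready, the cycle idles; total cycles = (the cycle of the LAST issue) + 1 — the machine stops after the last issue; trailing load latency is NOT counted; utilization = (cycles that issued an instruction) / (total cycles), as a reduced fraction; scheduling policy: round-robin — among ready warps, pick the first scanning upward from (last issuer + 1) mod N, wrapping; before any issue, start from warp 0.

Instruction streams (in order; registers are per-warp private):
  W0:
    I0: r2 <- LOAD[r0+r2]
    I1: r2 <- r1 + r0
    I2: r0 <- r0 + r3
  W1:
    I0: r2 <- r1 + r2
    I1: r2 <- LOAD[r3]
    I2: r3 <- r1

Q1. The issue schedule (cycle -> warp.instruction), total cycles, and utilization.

cycle 0: W0.I0
cycle 1: W1.I0
cycle 2: W0.I1
cycle 3: W1.I1
cycle 4: W0.I2
cycle 5: W1.I2

Answer: 6 cycles, utilization 1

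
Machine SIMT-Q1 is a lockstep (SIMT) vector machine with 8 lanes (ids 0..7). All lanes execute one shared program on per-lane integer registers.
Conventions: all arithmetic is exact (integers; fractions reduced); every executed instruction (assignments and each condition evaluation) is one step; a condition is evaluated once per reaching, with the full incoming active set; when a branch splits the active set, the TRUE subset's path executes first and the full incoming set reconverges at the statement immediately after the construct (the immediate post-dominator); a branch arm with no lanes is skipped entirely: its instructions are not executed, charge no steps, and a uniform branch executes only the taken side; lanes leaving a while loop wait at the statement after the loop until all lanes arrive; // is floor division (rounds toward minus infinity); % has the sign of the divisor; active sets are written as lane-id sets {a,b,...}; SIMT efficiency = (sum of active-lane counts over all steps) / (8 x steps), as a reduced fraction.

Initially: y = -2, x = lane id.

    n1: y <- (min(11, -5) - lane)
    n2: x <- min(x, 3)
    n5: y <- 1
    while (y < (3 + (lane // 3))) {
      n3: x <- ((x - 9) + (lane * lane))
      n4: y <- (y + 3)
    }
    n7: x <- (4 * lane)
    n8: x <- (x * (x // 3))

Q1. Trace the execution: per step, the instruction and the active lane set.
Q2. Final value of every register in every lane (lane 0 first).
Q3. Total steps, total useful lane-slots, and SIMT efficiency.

step 0: y <- (min(11, -5) - lane)    {0,1,2,3,4,5,6,7}
step 1: x <- min(x, 3)               {0,1,2,3,4,5,6,7}
step 2: y <- 1                       {0,1,2,3,4,5,6,7}
step 3: eval (y < (3 + (lane // 3))) {0,1,2,3,4,5,6,7}
step 4: x <- ((x - 9) + (lane * lane)) {0,1,2,3,4,5,6,7}
step 5: y <- (y + 3)                 {0,1,2,3,4,5,6,7}
step 6: eval (y < (3 + (lane // 3))) {0,1,2,3,4,5,6,7}
step 7: x <- ((x - 9) + (lane * lane)) {6,7}
step 8: y <- (y + 3)                 {6,7}
step 9: eval (y < (3 + (lane // 3))) {6,7}
step 10: x <- (4 * lane)              {0,1,2,3,4,5,6,7}
step 11: x <- (x * (x // 3))          {0,1,2,3,4,5,6,7}

Answer: 12 steps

y: 4,4,4,4,4,4,7,7
x: 0,4,16,48,80,120,192,252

steps = 12; useful = 78; efficiency = 78/96 = 13/16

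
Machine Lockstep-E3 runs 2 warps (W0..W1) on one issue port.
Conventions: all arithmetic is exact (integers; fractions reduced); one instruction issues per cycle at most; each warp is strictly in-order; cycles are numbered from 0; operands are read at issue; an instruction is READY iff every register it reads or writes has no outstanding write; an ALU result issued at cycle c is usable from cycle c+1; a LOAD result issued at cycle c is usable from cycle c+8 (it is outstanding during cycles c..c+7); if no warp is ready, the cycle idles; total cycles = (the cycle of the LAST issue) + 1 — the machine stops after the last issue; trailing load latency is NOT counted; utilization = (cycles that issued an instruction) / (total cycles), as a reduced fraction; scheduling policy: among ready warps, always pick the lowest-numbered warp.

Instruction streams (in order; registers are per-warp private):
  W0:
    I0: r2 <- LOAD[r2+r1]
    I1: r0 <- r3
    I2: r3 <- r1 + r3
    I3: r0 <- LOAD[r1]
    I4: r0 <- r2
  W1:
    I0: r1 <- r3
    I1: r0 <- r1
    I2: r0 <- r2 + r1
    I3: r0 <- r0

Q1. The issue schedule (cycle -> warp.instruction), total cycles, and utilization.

cycle 0: W0.I0
cycle 1: W0.I1
cycle 2: W0.I2
cycle 3: W0.I3
cycle 4: W1.I0
cycle 5: W1.I1
cycle 6: W1.I2
cycle 7: W1.I3
cycle 8: idle
cycle 9: idle
cycle 10: idle
cycle 11: W0.I4

Answer: 12 cycles, utilization 3/4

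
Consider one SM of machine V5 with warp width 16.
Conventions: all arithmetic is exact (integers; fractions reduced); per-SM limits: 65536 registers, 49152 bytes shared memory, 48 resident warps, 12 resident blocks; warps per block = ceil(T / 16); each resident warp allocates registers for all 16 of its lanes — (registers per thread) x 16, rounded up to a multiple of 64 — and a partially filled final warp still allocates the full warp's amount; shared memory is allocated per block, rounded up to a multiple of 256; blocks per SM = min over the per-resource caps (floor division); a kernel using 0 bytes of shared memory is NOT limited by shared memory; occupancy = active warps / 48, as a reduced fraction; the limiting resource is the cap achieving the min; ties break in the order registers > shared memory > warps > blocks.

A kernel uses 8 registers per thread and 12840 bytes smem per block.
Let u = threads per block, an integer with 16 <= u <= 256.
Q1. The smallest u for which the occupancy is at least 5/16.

Answer: u = 65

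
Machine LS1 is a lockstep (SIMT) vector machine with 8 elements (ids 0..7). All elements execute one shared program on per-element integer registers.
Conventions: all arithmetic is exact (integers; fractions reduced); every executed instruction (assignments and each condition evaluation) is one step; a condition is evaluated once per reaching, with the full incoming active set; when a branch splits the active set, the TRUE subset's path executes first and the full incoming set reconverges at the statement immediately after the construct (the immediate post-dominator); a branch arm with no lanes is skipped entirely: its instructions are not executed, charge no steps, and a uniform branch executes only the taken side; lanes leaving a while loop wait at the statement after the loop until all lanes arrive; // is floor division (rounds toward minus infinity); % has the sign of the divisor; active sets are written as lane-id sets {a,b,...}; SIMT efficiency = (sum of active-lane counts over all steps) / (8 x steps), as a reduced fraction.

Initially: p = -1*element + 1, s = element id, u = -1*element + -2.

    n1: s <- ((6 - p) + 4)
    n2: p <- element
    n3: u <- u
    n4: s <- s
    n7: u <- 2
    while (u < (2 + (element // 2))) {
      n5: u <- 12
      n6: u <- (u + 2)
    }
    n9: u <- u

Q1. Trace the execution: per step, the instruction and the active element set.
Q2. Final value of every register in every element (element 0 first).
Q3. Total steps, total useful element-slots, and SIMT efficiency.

step 0: s <- ((6 - p) + 4)           {0,1,2,3,4,5,6,7}
step 1: p <- element                 {0,1,2,3,4,5,6,7}
step 2: u <- u                       {0,1,2,3,4,5,6,7}
step 3: s <- s                       {0,1,2,3,4,5,6,7}
step 4: u <- 2                       {0,1,2,3,4,5,6,7}
step 5: eval (u < (2 + (element // 2))) {0,1,2,3,4,5,6,7}
step 6: u <- 12                      {2,3,4,5,6,7}
step 7: u <- (u + 2)                 {2,3,4,5,6,7}
step 8: eval (u < (2 + (element // 2))) {2,3,4,5,6,7}
step 9: u <- u                       {0,1,2,3,4,5,6,7}

Answer: 10 steps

p: 0,1,2,3,4,5,6,7
s: 9,10,11,12,13,14,15,16
u: 2,2,14,14,14,14,14,14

steps = 10; useful = 74; efficiency = 74/80 = 37/40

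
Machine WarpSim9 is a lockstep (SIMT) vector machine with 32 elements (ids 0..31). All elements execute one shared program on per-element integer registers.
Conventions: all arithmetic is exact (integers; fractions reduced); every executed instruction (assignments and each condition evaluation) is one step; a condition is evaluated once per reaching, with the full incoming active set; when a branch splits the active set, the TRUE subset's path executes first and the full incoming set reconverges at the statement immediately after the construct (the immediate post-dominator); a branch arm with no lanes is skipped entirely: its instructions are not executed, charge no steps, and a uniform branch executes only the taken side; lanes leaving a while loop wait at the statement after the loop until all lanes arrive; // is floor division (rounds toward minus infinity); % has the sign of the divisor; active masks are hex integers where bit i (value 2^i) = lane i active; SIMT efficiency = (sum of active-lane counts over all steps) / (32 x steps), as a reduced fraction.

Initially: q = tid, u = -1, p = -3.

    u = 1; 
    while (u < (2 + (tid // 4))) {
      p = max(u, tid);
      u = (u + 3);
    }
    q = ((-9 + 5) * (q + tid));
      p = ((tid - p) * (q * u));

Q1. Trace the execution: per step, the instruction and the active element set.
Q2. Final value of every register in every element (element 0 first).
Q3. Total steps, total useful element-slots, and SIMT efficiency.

step 0: u <- 1                       0xffffffff
step 1: eval (u < (2 + (tid // 4)))  0xffffffff
step 2: p <- max(u, tid)             0xffffffff
step 3: u <- (u + 3)                 0xffffffff
step 4: eval (u < (2 + (tid // 4)))  0xffffffff
step 5: p <- max(u, tid)             0xfffff000
step 6: u <- (u + 3)                 0xfffff000
step 7: eval (u < (2 + (tid // 4)))  0xfffff000
step 8: p <- max(u, tid)             0xff000000
step 9: u <- (u + 3)                 0xff000000
step 10: eval (u < (2 + (tid // 4)))  0xff000000
step 11: q <- ((-9 + 5) * (q + tid))  0xffffffff
step 12: p <- ((tid - p) * (q * u))   0xffffffff

Answer: 13 steps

q: 0,-8,-16,-24,-32,-40,-48,-56,-64,-72,-80,-88,-96,-104,-112,-120,-128,-136,-144,-152,-160,-168,-176,-184,-192,-200,-208,-216,-224,-232,-240,-248
u: 4,4,4,4,4,4,4,4,4,4,4,4,7,7,7,7,7,7,7,7,7,7,7,7,10,10,10,10,10,10,10,10
p: 0,0,0,0,0,0,0,0,0,0,0,0,0,0,0,0,0,0,0,0,0,0,0,0,0,0,0,0,0,0,0,0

steps = 13; useful = 308; efficiency = 308/416 = 77/104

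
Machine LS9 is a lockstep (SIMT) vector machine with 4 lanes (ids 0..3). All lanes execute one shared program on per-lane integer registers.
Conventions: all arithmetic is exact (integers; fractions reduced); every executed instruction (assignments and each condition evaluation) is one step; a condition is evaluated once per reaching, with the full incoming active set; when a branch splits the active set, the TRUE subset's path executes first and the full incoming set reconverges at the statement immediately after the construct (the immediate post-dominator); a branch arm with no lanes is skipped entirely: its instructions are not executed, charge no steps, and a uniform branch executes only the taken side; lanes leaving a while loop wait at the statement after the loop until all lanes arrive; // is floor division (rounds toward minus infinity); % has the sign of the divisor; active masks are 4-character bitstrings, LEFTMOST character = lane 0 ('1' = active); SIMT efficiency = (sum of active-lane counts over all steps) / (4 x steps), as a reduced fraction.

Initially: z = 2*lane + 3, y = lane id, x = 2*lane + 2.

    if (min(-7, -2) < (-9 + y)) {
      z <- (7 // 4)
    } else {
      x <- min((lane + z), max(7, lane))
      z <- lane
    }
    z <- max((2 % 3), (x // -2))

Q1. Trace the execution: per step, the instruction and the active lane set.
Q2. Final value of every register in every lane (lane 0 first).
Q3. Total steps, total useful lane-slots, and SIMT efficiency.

step 0: eval (min(-7, -2) < (-9 + y)) 1111
step 1: z <- (7 // 4)                0001
step 2: x <- min((lane + z), max(7, lane)) 1110
step 3: z <- lane                    1110
step 4: z <- max((2 % 3), (x // -2)) 1111

Answer: 5 steps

z: 2,2,2,2
y: 0,1,2,3
x: 3,6,7,8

steps = 5; useful = 15; efficiency = 15/20 = 3/4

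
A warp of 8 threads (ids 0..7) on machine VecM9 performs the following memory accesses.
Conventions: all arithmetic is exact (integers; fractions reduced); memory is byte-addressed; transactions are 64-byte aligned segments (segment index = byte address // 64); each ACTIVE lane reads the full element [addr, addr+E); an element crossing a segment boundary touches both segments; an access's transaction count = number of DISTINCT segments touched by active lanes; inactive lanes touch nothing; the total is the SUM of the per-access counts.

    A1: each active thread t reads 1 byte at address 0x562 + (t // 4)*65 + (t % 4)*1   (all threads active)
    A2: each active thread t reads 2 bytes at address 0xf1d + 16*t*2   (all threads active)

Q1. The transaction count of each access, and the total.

A1: 2 transactions
A2: 4 transactions

Answer: 2,4; total 6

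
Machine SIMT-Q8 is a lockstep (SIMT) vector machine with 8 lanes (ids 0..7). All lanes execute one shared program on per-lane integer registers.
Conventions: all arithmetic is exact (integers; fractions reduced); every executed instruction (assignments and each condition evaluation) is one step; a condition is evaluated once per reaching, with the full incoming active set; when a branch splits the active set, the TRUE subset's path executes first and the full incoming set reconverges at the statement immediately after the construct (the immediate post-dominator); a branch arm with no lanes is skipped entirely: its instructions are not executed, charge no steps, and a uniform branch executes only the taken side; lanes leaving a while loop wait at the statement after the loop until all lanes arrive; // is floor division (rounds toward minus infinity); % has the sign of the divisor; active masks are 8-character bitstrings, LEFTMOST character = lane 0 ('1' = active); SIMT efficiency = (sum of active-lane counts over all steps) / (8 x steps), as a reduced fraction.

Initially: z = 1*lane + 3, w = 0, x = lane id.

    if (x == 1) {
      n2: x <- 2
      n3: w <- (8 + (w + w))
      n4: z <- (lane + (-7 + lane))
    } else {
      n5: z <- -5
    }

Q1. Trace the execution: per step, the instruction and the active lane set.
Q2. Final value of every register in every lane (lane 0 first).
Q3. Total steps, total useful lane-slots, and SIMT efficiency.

step 0: eval (x == 1)                11111111
step 1: x <- 2                       01000000
step 2: w <- (8 + (w + w))           01000000
step 3: z <- (lane + (-7 + lane))    01000000
step 4: z <- -5                      10111111

Answer: 5 steps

z: -5,-5,-5,-5,-5,-5,-5,-5
w: 0,8,0,0,0,0,0,0
x: 0,2,2,3,4,5,6,7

steps = 5; useful = 18; efficiency = 18/40 = 9/20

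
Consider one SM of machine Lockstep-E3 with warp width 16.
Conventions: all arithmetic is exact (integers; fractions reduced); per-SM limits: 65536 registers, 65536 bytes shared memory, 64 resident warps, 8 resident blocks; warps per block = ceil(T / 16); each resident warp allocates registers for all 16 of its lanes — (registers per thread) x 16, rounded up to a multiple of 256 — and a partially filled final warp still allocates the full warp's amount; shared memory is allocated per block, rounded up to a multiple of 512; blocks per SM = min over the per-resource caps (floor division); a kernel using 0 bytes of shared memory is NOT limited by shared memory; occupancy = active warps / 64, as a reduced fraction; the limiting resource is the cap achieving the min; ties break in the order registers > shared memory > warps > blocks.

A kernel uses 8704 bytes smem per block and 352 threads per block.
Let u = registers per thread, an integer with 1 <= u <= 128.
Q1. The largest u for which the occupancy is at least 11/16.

Answer: u = 80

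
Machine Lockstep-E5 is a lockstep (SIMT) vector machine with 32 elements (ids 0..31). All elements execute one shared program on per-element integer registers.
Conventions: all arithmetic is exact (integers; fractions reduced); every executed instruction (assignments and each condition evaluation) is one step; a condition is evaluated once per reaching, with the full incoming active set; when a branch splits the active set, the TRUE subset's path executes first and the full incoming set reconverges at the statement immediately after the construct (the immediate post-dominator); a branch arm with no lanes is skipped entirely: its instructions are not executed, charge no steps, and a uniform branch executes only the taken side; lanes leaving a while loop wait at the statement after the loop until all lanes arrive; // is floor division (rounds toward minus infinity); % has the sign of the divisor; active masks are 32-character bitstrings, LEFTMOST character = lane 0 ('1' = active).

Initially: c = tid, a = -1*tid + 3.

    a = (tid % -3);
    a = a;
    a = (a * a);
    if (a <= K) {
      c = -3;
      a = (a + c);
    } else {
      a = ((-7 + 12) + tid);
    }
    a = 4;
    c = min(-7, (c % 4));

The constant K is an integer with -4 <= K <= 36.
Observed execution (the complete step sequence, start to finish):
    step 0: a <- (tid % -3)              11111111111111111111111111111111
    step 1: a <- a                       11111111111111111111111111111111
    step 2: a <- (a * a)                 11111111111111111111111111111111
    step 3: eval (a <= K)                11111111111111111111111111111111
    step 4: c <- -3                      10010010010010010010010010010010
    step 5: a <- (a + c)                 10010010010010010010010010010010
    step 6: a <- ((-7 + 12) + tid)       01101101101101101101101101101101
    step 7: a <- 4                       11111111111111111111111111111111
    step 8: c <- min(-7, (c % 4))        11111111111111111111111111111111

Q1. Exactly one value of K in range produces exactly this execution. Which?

Answer: K = 0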